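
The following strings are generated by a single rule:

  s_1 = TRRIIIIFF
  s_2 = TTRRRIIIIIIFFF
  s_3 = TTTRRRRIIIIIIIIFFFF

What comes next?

TTTTRRRRRIIIIIIIIIIFFFFF

The n-th term is n T's then n+1 R's then 2n+2 I's then n+1 F's (n = 1, 2, …).
Setting n = 4 gives 4, 5, 10, 5 characters in each block.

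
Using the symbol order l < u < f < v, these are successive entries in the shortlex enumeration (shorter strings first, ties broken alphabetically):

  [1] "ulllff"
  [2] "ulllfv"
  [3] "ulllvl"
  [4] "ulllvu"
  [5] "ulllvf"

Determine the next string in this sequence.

ulllvv

Find the rightmost character of ulllvf below v, bump it to the next letter, and reset everything to its right to l.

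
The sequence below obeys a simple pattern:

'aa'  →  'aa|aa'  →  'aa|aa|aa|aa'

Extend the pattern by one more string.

Each string is two copies of the previous one joined by '|'.
One more doubling of aa|aa|aa|aa gives the answer.

aa|aa|aa|aa|aa|aa|aa|aa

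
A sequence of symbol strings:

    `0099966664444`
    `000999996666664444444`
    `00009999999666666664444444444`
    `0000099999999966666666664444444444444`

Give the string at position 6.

00000009999999999999666666666666664444444444444444444

Reading off run lengths: 0 runs 2, 3, 4, 5; 9 runs 3, 5, 7, 9; 6 runs 4, 6, 8, 10; 4 runs 4, 7, 10, 13 — each is linear in n (n = 1, 2, …).
At n = 6 the blocks have lengths 7, 13, 14, 19.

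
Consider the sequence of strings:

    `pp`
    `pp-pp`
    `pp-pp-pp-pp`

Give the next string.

pp-pp-pp-pp-pp-pp-pp-pp

Every step duplicates the string with '-' between the halves.
So the next term is two copies of pp-pp-pp-pp with '-' between the halves.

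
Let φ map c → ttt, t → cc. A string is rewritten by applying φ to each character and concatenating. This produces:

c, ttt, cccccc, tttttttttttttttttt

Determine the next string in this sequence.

cccccccccccccccccccccccccccccccccccc

Applying the rule to each of the 18 symbols of tttttttttttttttttt gives the pieces cc cc cc cc cc cc cc cc cc cc cc cc cc cc cc cc cc cc, which concatenate to the answer.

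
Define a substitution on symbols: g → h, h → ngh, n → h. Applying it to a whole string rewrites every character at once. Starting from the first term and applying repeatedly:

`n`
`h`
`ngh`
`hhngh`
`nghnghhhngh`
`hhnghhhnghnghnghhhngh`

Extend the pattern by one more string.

nghnghhhnghnghnghhhnghhhnghhhnghnghnghhhngh

φ(hhnghhhnghnghnghhhngh) expands symbol-by-symbol to ngh ngh h h ngh ngh ngh h h ngh h h ngh h h ngh ngh ngh h h ngh; joining the 21 pieces gives the next term.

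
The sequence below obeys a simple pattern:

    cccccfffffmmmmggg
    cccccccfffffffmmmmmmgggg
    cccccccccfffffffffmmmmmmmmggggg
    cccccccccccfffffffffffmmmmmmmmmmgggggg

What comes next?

Reading off run lengths: c runs 5, 7, 9, 11; f runs 5, 7, 9, 11; m runs 4, 6, 8, 10; g runs 3, 4, 5, 6 — each is linear in n (n = 1, 2, …).
For the next term, n = 5, so the run lengths are 13, 13, 12, 7.

cccccccccccccfffffffffffffmmmmmmmmmmmmggggggg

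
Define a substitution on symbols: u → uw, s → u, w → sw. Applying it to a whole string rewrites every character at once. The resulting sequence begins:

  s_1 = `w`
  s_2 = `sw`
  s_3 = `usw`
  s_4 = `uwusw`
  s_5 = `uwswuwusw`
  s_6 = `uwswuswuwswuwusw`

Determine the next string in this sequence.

φ(uwswuswuwswuwusw) expands symbol-by-symbol to uw sw u sw uw u sw uw sw u sw uw sw uw u sw; joining the 16 pieces gives the next term.

uwswuswuwuswuwswuswuwswuwusw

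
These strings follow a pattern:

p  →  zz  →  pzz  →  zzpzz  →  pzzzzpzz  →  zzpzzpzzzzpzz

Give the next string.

From term 3 onward, concatenate the second-to-last term with the last: p·zz = pzz, zz·pzz = zzpzz, …
The next term joins pzzzzpzz and zzpzzpzzzzpzz.

pzzzzpzzzzpzzpzzzzpzz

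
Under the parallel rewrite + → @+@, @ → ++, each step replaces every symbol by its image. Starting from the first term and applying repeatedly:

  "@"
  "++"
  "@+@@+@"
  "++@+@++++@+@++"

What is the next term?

φ(++@+@++++@+@++) expands symbol-by-symbol to @+@ @+@ ++ @+@ ++ @+@ @+@ @+@ @+@ ++ @+@ ++ @+@ @+@; joining the 14 pieces gives the next term.

@+@@+@++@+@++@+@@+@@+@@+@++@+@++@+@@+@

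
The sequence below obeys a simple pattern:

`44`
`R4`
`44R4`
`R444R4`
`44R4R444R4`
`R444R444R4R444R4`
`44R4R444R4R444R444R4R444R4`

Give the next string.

From term 3 onward, concatenate the second-to-last term with the last: 44·R4 = 44R4, R4·44R4 = R444R4, …
The next term joins R444R444R4R444R4 and 44R4R444R4R444R444R4R444R4.

R444R444R4R444R444R4R444R4R444R444R4R444R4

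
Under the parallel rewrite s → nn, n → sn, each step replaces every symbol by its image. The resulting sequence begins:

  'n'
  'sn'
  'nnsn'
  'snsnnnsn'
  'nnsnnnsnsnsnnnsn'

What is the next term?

snsnnnsnsnsnnnsnnnsnnnsnsnsnnnsn

φ(nnsnnnsnsnsnnnsn) expands symbol-by-symbol to sn sn nn sn sn sn nn sn nn sn nn sn sn sn nn sn; joining the 16 pieces gives the next term.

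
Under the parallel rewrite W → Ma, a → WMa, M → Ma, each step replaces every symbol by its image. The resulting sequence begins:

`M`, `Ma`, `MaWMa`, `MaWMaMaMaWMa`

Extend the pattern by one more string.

Apply φ to MaWMaMaMaWMa symbol by symbol: M→Ma, a→WMa, W→Ma, M→Ma, a→WMa, M→Ma, a→WMa, M→Ma, a→WMa, W→Ma, M→Ma, a→WMa; joined: Ma WMa Ma Ma WMa Ma WMa Ma WMa Ma Ma WMa.

MaWMaMaMaWMaMaWMaMaWMaMaMaWMa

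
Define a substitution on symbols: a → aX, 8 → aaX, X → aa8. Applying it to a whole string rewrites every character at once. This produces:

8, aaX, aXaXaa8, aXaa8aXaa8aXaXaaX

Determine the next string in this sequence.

φ(aXaa8aXaa8aXaXaaX) expands symbol-by-symbol to aX aa8 aX aX aaX aX aa8 aX aX aaX aX aa8 aX aa8 aX aX aa8; joining the 17 pieces gives the next term.

aXaa8aXaXaaXaXaa8aXaXaaXaXaa8aXaa8aXaXaa8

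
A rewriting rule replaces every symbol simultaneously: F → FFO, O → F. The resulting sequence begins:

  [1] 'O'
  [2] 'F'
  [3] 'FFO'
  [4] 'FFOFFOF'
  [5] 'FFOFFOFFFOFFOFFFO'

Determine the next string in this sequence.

Applying the rule to each of the 17 symbols of FFOFFOFFFOFFOFFFO gives the pieces FFO FFO F FFO FFO F FFO FFO FFO F FFO FFO F FFO FFO FFO F, which concatenate to the answer.

FFOFFOFFFOFFOFFFOFFOFFOFFFOFFOFFFOFFOFFOF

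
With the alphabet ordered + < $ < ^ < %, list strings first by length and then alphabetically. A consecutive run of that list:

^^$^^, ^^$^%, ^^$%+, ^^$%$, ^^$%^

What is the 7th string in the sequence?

^^^++

Advancing 2 positions from ^^$%^ through ^^$%^ → ^^$%% reaches term 7.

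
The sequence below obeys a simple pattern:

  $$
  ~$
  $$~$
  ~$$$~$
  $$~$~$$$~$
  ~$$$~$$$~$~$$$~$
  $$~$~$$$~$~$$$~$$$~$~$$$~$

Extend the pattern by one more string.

~$$$~$$$~$~$$$~$$$~$~$$$~$~$$$~$$$~$~$$$~$

From term 3 onward, concatenate the second-to-last term with the last: $$·~$ = $$~$, ~$·$$~$ = ~$$$~$, …
So term 8 is ~$$$~$$$~$~$$$~$·$$~$~$$$~$~$$$~$$$~$~$$$~$.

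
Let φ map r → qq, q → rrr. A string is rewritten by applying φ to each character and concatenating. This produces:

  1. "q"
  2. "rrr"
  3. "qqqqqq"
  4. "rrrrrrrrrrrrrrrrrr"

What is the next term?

Replace each of the 18 characters of rrrrrrrrrrrrrrrrrr in place — qq qq qq qq qq qq qq qq qq qq qq qq qq qq qq qq qq qq — and concatenate.

qqqqqqqqqqqqqqqqqqqqqqqqqqqqqqqqqqqq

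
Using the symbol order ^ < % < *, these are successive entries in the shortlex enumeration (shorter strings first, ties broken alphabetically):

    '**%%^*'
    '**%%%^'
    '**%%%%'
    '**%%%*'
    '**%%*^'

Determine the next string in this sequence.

Treat **%%*^ as a base-3 numeral over the given alphabet and add one, carrying through any trailing *'s.

**%%*%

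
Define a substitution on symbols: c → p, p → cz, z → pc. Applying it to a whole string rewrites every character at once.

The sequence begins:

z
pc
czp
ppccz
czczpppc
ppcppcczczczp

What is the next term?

czczpczczpppcppcppccz

φ(ppcppcczczczp) expands symbol-by-symbol to cz cz p cz cz p p pc p pc p pc cz; joining the 13 pieces gives the next term.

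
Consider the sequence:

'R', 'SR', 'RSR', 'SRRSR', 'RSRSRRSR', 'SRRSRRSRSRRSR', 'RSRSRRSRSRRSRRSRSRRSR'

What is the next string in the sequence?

SRRSRRSRSRRSRRSRSRRSRSRRSRRSRSRRSR

This is a Fibonacci-style word recurrence s(k) = s(k−2)·s(k−1): e.g. R·SR = RSR.
The next term joins SRRSRRSRSRRSR and RSRSRRSRSRRSRRSRSRRSR.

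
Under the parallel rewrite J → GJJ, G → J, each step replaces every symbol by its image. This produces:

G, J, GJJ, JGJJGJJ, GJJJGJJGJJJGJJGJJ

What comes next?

φ(GJJJGJJGJJJGJJGJJ) expands symbol-by-symbol to J GJJ GJJ GJJ J GJJ GJJ J GJJ GJJ GJJ J GJJ GJJ J GJJ GJJ; joining the 17 pieces gives the next term.

JGJJGJJGJJJGJJGJJJGJJGJJGJJJGJJGJJJGJJGJJ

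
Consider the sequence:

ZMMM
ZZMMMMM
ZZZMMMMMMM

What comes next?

ZZZZMMMMMMMMM

Each string has the form Z^{n} M^{2n+1} (n = 1, 2, …).
Setting n = 4 gives 4, 9 characters in each block.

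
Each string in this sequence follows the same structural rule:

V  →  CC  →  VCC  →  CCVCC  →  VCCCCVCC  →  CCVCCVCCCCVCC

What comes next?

Each term (from the third on) is the two preceding terms concatenated in order: term 3 = V·CC = VCC.
Continuing: VCCCCVCC · CCVCCVCCCCVCC gives term 7.

VCCCCVCCCCVCCVCCCCVCC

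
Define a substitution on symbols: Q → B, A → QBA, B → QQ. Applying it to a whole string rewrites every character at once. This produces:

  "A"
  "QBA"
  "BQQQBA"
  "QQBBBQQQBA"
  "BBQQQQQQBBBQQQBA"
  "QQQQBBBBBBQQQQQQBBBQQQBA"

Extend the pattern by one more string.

BBBBQQQQQQQQQQQQBBBBBBQQQQQQBBBQQQBA

φ(QQQQBBBBBBQQQQQQBBBQQQBA) expands symbol-by-symbol to B B B B QQ QQ QQ QQ QQ QQ B B B B B B QQ QQ QQ B B B QQ QBA; joining the 24 pieces gives the next term.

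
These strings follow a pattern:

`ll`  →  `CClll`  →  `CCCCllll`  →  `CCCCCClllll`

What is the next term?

s(k+1) = CC·s(k)·l, so each term gains CC as a prefix and l as a suffix.
One more step from CCCCCClllll gives the answer.

CCCCCCCCllllll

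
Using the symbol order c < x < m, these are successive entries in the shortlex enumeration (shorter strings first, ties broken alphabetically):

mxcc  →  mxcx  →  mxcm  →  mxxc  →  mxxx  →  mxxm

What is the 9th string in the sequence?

Continuing the enumeration 3 steps past mxxm: mxxm → mxmc → mxmx → (answer).

mxmm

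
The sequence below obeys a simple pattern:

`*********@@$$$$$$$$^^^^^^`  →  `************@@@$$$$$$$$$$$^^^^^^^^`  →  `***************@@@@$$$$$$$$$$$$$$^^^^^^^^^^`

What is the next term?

******************@@@@@$$$$$$$$$$$$$$$$$^^^^^^^^^^^^

Each string has the form *^{3n} @^{n-1} $^{3n-1} ^^{2n}, where the shown terms are n = 3, 4, 5.
Setting n = 6 gives 18, 5, 17, 12 characters in each block.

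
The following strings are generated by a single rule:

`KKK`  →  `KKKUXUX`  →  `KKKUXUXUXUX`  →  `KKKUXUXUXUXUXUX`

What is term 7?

KKKUXUXUXUXUXUXUXUXUXUXUXUX

Every step adds UXUX to the end: s(k+1) = s(k)·UXUX.
From KKKUXUXUXUXUXUX, 3 further steps: KKKUXUXUXUXUXUX → KKKUXUXUXUXUXUXUXUX → KKKUXUXUXUXUXUXUXUXUXUX → (answer).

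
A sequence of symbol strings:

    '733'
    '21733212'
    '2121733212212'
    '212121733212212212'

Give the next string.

Every step adds 21 to the front and 212 to the end of the previous string.
Applying this once more to 212121733212212212:

21212121733212212212212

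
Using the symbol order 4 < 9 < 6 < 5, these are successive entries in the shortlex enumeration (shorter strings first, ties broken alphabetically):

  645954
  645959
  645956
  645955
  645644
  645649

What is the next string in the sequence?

645646

Find the rightmost character of 645649 below 5, bump it to the next letter, and reset everything to its right to 4.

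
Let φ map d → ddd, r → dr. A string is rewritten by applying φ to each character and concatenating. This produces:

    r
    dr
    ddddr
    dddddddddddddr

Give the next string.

Rewriting the 14 symbols of dddddddddddddr one by one yields ddd ddd ddd ddd ddd ddd ddd ddd ddd ddd ddd ddd ddd dr; concatenated:

ddddddddddddddddddddddddddddddddddddddddr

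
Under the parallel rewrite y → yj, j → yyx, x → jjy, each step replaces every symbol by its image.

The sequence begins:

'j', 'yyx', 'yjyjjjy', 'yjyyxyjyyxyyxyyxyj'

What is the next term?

Replace each of the 18 characters of yjyyxyjyyxyyxyyxyj in place — yj yyx yj yj jjy yj yyx yj yj jjy yj yj jjy yj yj jjy yj yyx — and concatenate.

yjyyxyjyjjjyyjyyxyjyjjjyyjyjjjyyjyjjjyyjyyx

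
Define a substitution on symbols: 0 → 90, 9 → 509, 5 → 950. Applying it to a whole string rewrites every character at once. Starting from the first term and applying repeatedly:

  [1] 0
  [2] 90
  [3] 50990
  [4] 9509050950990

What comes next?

Replace each of the 13 characters of 9509050950990 in place — 509 950 90 509 90 950 90 509 950 90 509 509 90 — and concatenate.

5099509050990950905099509050950990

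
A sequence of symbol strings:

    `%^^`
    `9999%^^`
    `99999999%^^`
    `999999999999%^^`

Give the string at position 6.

The strings grow by a fixed prefix 9999 each time.
From 999999999999%^^, 2 further steps: 999999999999%^^ → 9999999999999999%^^ → (answer).

99999999999999999999%^^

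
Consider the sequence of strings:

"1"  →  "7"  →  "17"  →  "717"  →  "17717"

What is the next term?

Each term (from the third on) is the two preceding terms concatenated in order: term 3 = 1·7 = 17.
The next term joins 717 and 17717.

71717717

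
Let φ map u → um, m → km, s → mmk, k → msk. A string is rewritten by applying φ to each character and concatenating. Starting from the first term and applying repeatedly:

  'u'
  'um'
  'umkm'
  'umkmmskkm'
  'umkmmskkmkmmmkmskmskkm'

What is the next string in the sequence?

Replace each of the 22 characters of umkmmskkmkmmmkmskmskkm in place — um km msk km km mmk msk msk km msk km km km msk km mmk msk km mmk msk msk km — and concatenate.

umkmmskkmkmmmkmskmskkmmskkmkmkmmskkmmmkmskkmmmkmskmskkm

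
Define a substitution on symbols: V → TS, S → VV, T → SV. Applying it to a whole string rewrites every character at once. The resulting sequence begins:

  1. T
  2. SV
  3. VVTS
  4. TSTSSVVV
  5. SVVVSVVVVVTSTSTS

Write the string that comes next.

Replace each of the 16 characters of SVVVSVVVVVTSTSTS in place — VV TS TS TS VV TS TS TS TS TS SV VV SV VV SV VV — and concatenate.

VVTSTSTSVVTSTSTSTSTSSVVVSVVVSVVV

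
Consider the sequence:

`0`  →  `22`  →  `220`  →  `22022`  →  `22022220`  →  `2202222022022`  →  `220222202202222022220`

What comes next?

From term 3 onward, concatenate the last term with the second-to-last: 22·0 = 220, 220·22 = 22022, …
Continuing: 220222202202222022220 · 2202222022022 gives term 8.

2202222022022220222202202222022022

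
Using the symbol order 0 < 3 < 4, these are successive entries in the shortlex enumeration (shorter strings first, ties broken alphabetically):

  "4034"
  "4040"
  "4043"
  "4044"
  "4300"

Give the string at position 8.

Stepping forward 3 times from 4300: 4300 → 4303 → 4304, then the target.

4330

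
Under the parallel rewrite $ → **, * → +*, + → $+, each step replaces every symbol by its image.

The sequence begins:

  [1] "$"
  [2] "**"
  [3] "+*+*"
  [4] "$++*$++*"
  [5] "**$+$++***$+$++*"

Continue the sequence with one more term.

Applying the rule to each of the 16 symbols of **$+$++***$+$++* gives the pieces +* +* ** $+ ** $+ $+ +* +* +* ** $+ ** $+ $+ +*, which concatenate to the answer.

+*+***$+**$+$++*+*+***$+**$+$++*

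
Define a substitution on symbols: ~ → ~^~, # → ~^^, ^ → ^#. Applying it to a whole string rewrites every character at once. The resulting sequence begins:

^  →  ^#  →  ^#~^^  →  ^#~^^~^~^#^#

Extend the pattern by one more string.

^#~^^~^~^#^#~^~^#~^~^#~^^^#~^^

Rewriting each symbol of ^#~^^~^~^#^#: ^→^#, #→~^^, ~→~^~, ^→^#, ^→^#, ~→~^~, ^→^#, ~→~^~, ^→^#, #→~^^, ^→^#, #→~^^, which concatenates to ^# ~^^ ~^~ ^# ^# ~^~ ^# ~^~ ^# ~^^ ^# ~^^.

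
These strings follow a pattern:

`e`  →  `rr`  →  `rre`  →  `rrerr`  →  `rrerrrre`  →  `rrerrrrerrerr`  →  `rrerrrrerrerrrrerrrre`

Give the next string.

rrerrrrerrerrrrerrrrerrerrrrerrerr

From term 3 onward, concatenate the last term with the second-to-last: rr·e = rre, rre·rr = rrerr, …
Continuing: rrerrrrerrerrrrerrrre · rrerrrrerrerr gives term 8.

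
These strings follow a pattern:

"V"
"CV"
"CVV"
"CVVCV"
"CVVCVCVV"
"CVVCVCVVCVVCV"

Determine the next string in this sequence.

Each term (from the third on) is the previous term followed by the one before it: term 3 = CV·V = CVV.
The next term joins CVVCVCVVCVVCV and CVVCVCVV.

CVVCVCVVCVVCVCVVCVCVV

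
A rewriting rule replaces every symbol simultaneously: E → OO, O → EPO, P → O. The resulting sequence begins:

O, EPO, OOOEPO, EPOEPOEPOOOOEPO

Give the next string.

Replace each of the 15 characters of EPOEPOEPOOOOEPO in place — OO O EPO OO O EPO OO O EPO EPO EPO EPO OO O EPO — and concatenate.

OOOEPOOOOEPOOOOEPOEPOEPOEPOOOOEPO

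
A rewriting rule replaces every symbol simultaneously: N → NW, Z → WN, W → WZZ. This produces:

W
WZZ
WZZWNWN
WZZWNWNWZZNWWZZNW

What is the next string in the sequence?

WZZWNWNWZZNWWZZNWWZZWNWNNWWZZWZZWNWNNWWZZ

φ(WZZWNWNWZZNWWZZNW) expands symbol-by-symbol to WZZ WN WN WZZ NW WZZ NW WZZ WN WN NW WZZ WZZ WN WN NW WZZ; joining the 17 pieces gives the next term.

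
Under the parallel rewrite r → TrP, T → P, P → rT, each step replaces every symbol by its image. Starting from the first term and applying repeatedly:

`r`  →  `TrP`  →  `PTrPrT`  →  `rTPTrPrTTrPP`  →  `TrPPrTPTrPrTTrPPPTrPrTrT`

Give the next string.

Rewriting the 24 symbols of TrPPrTPTrPrTTrPPPTrPrTrT one by one yields P TrP rT rT TrP P rT P TrP rT TrP P P TrP rT rT rT P TrP rT TrP P TrP P; concatenated:

PTrPrTrTTrPPrTPTrPrTTrPPPTrPrTrTrTPTrPrTTrPPTrPP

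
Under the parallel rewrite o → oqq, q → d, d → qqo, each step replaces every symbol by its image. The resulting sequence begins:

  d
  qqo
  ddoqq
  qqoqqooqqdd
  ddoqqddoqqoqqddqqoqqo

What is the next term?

Applying the rule to each of the 21 symbols of ddoqqddoqqoqqddqqoqqo gives the pieces qqo qqo oqq d d qqo qqo oqq d d oqq d d qqo qqo d d oqq d d oqq, which concatenate to the answer.

qqoqqooqqddqqoqqooqqddoqqddqqoqqoddoqqddoqq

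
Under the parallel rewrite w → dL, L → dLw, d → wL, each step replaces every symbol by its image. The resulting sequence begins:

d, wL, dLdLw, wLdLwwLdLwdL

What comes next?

dLdLwwLdLwdLdLdLwwLdLwdLwLdLw

Apply φ to wLdLwwLdLwdL symbol by symbol: w→dL, L→dLw, d→wL, L→dLw, w→dL, w→dL, L→dLw, d→wL, L→dLw, w→dL, d→wL, L→dLw; joined: dL dLw wL dLw dL dL dLw wL dLw dL wL dLw.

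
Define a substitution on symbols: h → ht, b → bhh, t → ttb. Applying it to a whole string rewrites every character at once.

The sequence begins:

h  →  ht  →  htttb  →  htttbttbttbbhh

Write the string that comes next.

Rewriting the 14 symbols of htttbttbttbbhh one by one yields ht ttb ttb ttb bhh ttb ttb bhh ttb ttb bhh bhh ht ht; concatenated:

htttbttbttbbhhttbttbbhhttbttbbhhbhhhtht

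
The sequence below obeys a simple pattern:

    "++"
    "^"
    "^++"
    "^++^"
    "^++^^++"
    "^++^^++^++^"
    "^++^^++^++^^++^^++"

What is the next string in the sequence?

From term 3 onward, concatenate the last term with the second-to-last: ^·++ = ^++, ^++·^ = ^++^, …
So term 8 is ^++^^++^++^^++^^++·^++^^++^++^.

^++^^++^++^^++^^++^++^^++^++^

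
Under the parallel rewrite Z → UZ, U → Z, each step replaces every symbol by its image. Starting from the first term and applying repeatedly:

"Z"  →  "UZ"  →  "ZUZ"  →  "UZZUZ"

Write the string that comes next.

ZUZUZZUZ

Rewriting each symbol of UZZUZ: U→Z, Z→UZ, Z→UZ, U→Z, Z→UZ, which concatenates to Z UZ UZ Z UZ.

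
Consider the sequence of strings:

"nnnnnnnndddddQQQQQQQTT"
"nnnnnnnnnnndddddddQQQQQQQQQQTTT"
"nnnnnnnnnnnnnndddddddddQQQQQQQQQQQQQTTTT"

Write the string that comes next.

Term n consists of 3n-1 n's, followed by 2n-1 d's, followed by 3n-2 Q's, followed by n-1 T's, where the shown terms are n = 3, 4, 5.
For the next term, n = 6, so the run lengths are 17, 11, 16, 5.

nnnnnnnnnnnnnnnnndddddddddddQQQQQQQQQQQQQQQQTTTTT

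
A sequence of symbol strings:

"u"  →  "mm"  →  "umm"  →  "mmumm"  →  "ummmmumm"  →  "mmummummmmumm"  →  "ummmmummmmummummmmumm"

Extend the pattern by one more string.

Each term (from the third on) is the two preceding terms concatenated in order: term 3 = u·mm = umm.
So term 8 is mmummummmmumm·ummmmummmmummummmmumm.

mmummummmmummummmmummmmummummmmumm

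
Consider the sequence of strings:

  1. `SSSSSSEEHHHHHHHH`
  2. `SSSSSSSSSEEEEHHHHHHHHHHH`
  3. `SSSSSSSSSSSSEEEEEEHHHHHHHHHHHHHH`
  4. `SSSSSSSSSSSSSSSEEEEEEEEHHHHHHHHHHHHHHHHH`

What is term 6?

SSSSSSSSSSSSSSSSSSSSSEEEEEEEEEEEEHHHHHHHHHHHHHHHHHHHHHHH

The n-th term is 3n S's then 2n-2 E's then 3n+2 H's, where the shown terms are n = 2, 3, 4, 5.
At n = 7 the blocks have lengths 21, 12, 23.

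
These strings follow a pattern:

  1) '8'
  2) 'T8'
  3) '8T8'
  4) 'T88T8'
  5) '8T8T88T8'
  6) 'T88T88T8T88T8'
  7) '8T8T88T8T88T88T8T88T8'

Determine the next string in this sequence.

Each term (from the third on) is the two preceding terms concatenated in order: term 3 = 8·T8 = 8T8.
The next term joins T88T88T8T88T8 and 8T8T88T8T88T88T8T88T8.

T88T88T8T88T88T8T88T8T88T88T8T88T8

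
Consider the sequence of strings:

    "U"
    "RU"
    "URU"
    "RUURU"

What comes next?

From term 3 onward, concatenate the second-to-last term with the last: U·RU = URU, RU·URU = RUURU, …
Continuing: URU · RUURU gives term 5.

URURUURU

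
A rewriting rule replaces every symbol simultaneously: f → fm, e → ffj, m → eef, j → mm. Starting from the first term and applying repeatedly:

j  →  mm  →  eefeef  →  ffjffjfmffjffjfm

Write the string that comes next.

fmfmmmfmfmmmfmeeffmfmmmfmfmmmfmeef

Replace each of the 16 characters of ffjffjfmffjffjfm in place — fm fm mm fm fm mm fm eef fm fm mm fm fm mm fm eef — and concatenate.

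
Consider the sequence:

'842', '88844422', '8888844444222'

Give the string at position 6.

The n-th term is 2n-1 8's then 2n-1 4's then n 2's (n = 1, 2, …).
For term 6, n = 6, so the run lengths are 11, 11, 6.

8888888888844444444444222222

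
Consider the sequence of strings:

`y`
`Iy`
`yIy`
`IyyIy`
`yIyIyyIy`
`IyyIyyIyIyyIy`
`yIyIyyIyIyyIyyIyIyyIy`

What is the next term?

IyyIyyIyIyyIyyIyIyyIyIyyIyyIyIyyIy

Each term (from the third on) is the two preceding terms concatenated in order: term 3 = y·Iy = yIy.
The next term joins IyyIyyIyIyyIy and yIyIyyIyIyyIyyIyIyyIy.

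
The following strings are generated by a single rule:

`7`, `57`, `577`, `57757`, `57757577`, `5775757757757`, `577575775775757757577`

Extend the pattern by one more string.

This is a Fibonacci-style word recurrence s(k) = s(k−1)·s(k−2): e.g. 57·7 = 577.
Continuing: 577575775775757757577 · 5775757757757 gives term 8.

5775757757757577575775775757757757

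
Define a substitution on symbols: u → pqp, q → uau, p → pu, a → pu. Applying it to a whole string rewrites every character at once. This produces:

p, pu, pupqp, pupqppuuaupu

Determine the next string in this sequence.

pupqppuuaupupupqppqppupqppupqp

Apply φ to pupqppuuaupu symbol by symbol: p→pu, u→pqp, p→pu, q→uau, p→pu, p→pu, u→pqp, u→pqp, a→pu, u→pqp, p→pu, u→pqp; joined: pu pqp pu uau pu pu pqp pqp pu pqp pu pqp.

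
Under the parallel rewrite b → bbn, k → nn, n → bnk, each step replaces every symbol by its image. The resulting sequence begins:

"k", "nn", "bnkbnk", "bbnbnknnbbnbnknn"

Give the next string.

bbnbbnbnkbbnbnknnbnkbnkbbnbbnbnkbbnbnknnbnkbnk

φ(bbnbnknnbbnbnknn) expands symbol-by-symbol to bbn bbn bnk bbn bnk nn bnk bnk bbn bbn bnk bbn bnk nn bnk bnk; joining the 16 pieces gives the next term.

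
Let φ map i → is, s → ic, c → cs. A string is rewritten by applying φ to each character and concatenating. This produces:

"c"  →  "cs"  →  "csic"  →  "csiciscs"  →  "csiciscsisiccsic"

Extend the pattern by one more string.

Rewriting the 16 symbols of csiciscsisiccsic one by one yields cs ic is cs is ic cs ic is ic is cs cs ic is cs; concatenated:

csiciscsisiccsicisiciscscsiciscs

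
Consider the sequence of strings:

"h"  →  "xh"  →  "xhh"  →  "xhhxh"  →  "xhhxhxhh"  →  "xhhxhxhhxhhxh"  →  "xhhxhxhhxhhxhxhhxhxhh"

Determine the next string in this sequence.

This is a Fibonacci-style word recurrence s(k) = s(k−1)·s(k−2): e.g. xh·h = xhh.
Continuing: xhhxhxhhxhhxhxhhxhxhh · xhhxhxhhxhhxh gives term 8.

xhhxhxhhxhhxhxhhxhxhhxhhxhxhhxhhxh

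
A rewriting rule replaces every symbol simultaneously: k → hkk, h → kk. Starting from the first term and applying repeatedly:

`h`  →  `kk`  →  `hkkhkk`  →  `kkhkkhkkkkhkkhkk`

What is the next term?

hkkhkkkkhkkhkkkkhkkhkkhkkhkkkkhkkhkkkkhkkhkk

φ(kkhkkhkkkkhkkhkk) expands symbol-by-symbol to hkk hkk kk hkk hkk kk hkk hkk hkk hkk kk hkk hkk kk hkk hkk; joining the 16 pieces gives the next term.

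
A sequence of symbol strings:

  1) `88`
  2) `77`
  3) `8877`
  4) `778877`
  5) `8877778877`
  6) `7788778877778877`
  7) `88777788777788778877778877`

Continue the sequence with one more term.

Each term (from the third on) is the two preceding terms concatenated in order: term 3 = 88·77 = 8877.
Continuing: 7788778877778877 · 88777788777788778877778877 gives term 8.

778877887777887788777788777788778877778877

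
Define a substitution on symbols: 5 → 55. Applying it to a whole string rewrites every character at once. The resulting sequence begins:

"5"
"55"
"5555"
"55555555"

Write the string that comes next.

5555555555555555

Rewriting each symbol of 55555555: 5→55, 5→55, 5→55, 5→55, 5→55, 5→55, 5→55, 5→55, which concatenates to 55 55 55 55 55 55 55 55.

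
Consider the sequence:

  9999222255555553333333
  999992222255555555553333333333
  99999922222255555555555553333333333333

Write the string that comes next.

The n-th term is n+2 9's then n+2 2's then 3n+1 5's then 3n+1 3's, where the shown terms are n = 2, 3, 4.
At n = 5 the blocks have lengths 7, 7, 16, 16.

9999999222222255555555555555553333333333333333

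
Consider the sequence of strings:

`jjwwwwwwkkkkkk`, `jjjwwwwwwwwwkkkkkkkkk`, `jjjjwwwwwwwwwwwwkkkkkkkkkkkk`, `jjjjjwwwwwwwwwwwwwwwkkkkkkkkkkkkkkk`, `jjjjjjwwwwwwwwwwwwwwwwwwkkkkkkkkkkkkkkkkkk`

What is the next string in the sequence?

Term n consists of n+1 j's, followed by 3n+3 w's, followed by 3n+3 k's (n = 1, 2, …).
At n = 6 the blocks have lengths 7, 21, 21.

jjjjjjjwwwwwwwwwwwwwwwwwwwwwkkkkkkkkkkkkkkkkkkkkk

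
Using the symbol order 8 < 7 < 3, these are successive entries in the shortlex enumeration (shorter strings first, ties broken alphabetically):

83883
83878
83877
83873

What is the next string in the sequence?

Find the rightmost character of 83873 below 3, bump it to the next letter, and reset everything to its right to 8.

83838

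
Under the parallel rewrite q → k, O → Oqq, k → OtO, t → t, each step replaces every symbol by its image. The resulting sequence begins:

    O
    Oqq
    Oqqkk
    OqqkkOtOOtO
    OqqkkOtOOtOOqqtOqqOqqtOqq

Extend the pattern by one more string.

Rewriting the 25 symbols of OqqkkOtOOtOOqqtOqqOqqtOqq one by one yields Oqq k k OtO OtO Oqq t Oqq Oqq t Oqq Oqq k k t Oqq k k Oqq k k t Oqq k k; concatenated:

OqqkkOtOOtOOqqtOqqOqqtOqqOqqkktOqqkkOqqkktOqqkk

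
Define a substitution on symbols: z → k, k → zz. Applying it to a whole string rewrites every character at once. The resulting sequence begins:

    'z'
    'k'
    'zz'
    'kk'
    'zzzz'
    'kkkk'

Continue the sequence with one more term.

Expanding kkkk: k→zz, k→zz, k→zz, k→zz. Concatenated: zz zz zz zz.

zzzzzzzz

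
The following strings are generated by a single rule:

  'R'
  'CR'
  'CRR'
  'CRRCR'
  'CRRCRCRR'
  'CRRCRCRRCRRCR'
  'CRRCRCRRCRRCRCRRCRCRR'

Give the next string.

This is a Fibonacci-style word recurrence s(k) = s(k−1)·s(k−2): e.g. CR·R = CRR.
Continuing: CRRCRCRRCRRCRCRRCRCRR · CRRCRCRRCRRCR gives term 8.

CRRCRCRRCRRCRCRRCRCRRCRRCRCRRCRRCR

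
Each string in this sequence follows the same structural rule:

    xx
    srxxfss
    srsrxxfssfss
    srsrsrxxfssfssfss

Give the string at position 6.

s(k+1) = sr·s(k)·fss, so each term gains sr as a prefix and fss as a suffix.
From srsrsrxxfssfssfss, 2 further steps: srsrsrxxfssfssfss → srsrsrsrxxfssfssfssfss → (answer).

srsrsrsrsrxxfssfssfssfssfss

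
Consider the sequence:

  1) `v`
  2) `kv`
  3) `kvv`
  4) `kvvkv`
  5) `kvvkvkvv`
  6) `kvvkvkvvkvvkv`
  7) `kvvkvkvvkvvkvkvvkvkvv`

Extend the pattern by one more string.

kvvkvkvvkvvkvkvvkvkvvkvvkvkvvkvvkv

Each term (from the third on) is the previous term followed by the one before it: term 3 = kv·v = kvv.
Continuing: kvvkvkvvkvvkvkvvkvkvv · kvvkvkvvkvvkv gives term 8.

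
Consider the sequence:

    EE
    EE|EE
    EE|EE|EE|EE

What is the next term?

EE|EE|EE|EE|EE|EE|EE|EE

s(k+1) = s(k)·|·s(k) — each term doubles the last with '|' between the halves.
So the next term is two copies of EE|EE|EE|EE with '|' between the halves.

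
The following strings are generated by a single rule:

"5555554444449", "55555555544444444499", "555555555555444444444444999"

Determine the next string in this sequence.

Each string has the form 5^{3n} 4^{3n} 9^{n-1}, where the shown terms are n = 2, 3, 4.
Setting n = 5 gives 15, 15, 4 characters in each block.

5555555555555554444444444444449999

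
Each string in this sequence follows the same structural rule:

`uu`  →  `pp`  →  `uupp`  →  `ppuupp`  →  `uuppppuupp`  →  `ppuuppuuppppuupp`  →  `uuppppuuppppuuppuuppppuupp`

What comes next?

ppuuppuuppppuuppuuppppuuppppuuppuuppppuupp

Each term (from the third on) is the two preceding terms concatenated in order: term 3 = uu·pp = uupp.
Continuing: ppuuppuuppppuupp · uuppppuuppppuuppuuppppuupp gives term 8.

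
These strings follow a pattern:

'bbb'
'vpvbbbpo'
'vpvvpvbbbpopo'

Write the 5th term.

Each term wraps the previous one in vpv on the left and po on the right.
From vpvvpvbbbpopo, 2 further steps: vpvvpvbbbpopo → vpvvpvvpvbbbpopopo → (answer).

vpvvpvvpvvpvbbbpopopopo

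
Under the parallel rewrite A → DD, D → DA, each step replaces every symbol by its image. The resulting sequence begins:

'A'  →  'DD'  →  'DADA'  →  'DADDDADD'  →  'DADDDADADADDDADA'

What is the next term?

DADDDADADADDDADDDADDDADADADDDADD

Replace each of the 16 characters of DADDDADADADDDADA in place — DA DD DA DA DA DD DA DD DA DD DA DA DA DD DA DD — and concatenate.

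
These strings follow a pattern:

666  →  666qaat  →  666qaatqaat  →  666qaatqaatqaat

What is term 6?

666qaatqaatqaatqaatqaat

The strings grow by a fixed suffix qaat each time.
From 666qaatqaatqaat, 2 further steps: 666qaatqaatqaat → 666qaatqaatqaatqaat → (answer).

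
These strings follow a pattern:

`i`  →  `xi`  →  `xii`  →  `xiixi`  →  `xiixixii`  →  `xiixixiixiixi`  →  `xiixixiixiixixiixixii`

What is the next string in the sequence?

xiixixiixiixixiixixiixiixixiixiixi

Each term (from the third on) is the previous term followed by the one before it: term 3 = xi·i = xii.
The next term joins xiixixiixiixixiixixii and xiixixiixiixi.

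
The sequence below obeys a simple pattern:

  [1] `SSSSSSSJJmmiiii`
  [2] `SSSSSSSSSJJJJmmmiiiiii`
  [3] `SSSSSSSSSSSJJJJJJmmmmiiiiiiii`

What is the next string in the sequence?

The n-th term is 2n+3 S's then 2n-2 J's then n m's then 2n i's, where the shown terms are n = 2, 3, 4.
For the next term, n = 5, so the run lengths are 13, 8, 5, 10.

SSSSSSSSSSSSSJJJJJJJJmmmmmiiiiiiiiii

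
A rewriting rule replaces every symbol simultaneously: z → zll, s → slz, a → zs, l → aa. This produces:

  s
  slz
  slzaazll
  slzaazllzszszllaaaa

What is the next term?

Rewriting the 19 symbols of slzaazllzszszllaaaa one by one yields slz aa zll zs zs zll aa aa zll slz zll slz zll aa aa zs zs zs zs; concatenated:

slzaazllzszszllaaaazllslzzllslzzllaaaazszszszs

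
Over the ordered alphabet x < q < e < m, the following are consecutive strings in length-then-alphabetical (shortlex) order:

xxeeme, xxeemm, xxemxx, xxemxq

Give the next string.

The successor of xxemxq increments the rightmost position that isn't already m and resets every position after it to x.

xxemxe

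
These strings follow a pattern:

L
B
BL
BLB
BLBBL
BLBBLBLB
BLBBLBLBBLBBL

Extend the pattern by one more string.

Each term (from the third on) is the previous term followed by the one before it: term 3 = B·L = BL.
Continuing: BLBBLBLBBLBBL · BLBBLBLB gives term 8.

BLBBLBLBBLBBLBLBBLBLB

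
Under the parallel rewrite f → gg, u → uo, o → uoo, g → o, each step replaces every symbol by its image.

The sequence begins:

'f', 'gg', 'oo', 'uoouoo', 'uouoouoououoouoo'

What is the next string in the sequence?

φ(uouoouoououoouoo) expands symbol-by-symbol to uo uoo uo uoo uoo uo uoo uoo uo uoo uo uoo uoo uo uoo uoo; joining the 16 pieces gives the next term.

uouoououoouoououoouoououoououoouoououoouoo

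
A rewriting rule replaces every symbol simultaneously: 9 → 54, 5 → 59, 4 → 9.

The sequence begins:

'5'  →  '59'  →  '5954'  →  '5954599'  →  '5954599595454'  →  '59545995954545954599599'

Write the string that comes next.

595459959545459545995995954599595454595454

Applying the rule to each of the 23 symbols of 59545995954545954599599 gives the pieces 59 54 59 9 59 54 54 59 54 59 9 59 9 59 54 59 9 59 54 54 59 54 54, which concatenate to the answer.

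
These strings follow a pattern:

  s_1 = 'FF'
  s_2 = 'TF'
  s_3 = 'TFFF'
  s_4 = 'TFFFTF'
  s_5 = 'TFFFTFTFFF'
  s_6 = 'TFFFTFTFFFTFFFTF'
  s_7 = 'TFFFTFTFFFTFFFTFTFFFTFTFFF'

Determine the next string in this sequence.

This is a Fibonacci-style word recurrence s(k) = s(k−1)·s(k−2): e.g. TF·FF = TFFF.
Continuing: TFFFTFTFFFTFFFTFTFFFTFTFFF · TFFFTFTFFFTFFFTF gives term 8.

TFFFTFTFFFTFFFTFTFFFTFTFFFTFFFTFTFFFTFFFTF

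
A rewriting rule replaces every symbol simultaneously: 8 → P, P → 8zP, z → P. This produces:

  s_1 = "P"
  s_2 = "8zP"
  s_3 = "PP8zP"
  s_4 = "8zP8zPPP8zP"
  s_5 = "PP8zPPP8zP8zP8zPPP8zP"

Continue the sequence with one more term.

Rewriting the 21 symbols of PP8zPPP8zP8zP8zPPP8zP one by one yields 8zP 8zP P P 8zP 8zP 8zP P P 8zP P P 8zP P P 8zP 8zP 8zP P P 8zP; concatenated:

8zP8zPPP8zP8zP8zPPP8zPPP8zPPP8zP8zP8zPPP8zP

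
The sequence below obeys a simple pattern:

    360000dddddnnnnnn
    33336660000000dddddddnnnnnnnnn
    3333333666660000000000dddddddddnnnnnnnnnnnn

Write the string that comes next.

Term n consists of 3n-2 3's, followed by 2n-1 6's, followed by 3n+1 0's, followed by 2n+3 d's, followed by 3n+3 n's (n = 1, 2, …).
For the next term, n = 4, so the run lengths are 10, 7, 13, 11, 15.

333333333366666660000000000000dddddddddddnnnnnnnnnnnnnnn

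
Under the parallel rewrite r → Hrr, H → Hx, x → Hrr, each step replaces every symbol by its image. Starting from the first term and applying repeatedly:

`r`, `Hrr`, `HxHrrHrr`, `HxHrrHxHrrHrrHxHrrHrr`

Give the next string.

φ(HxHrrHxHrrHrrHxHrrHrr) expands symbol-by-symbol to Hx Hrr Hx Hrr Hrr Hx Hrr Hx Hrr Hrr Hx Hrr Hrr Hx Hrr Hx Hrr Hrr Hx Hrr Hrr; joining the 21 pieces gives the next term.

HxHrrHxHrrHrrHxHrrHxHrrHrrHxHrrHrrHxHrrHxHrrHrrHxHrrHrr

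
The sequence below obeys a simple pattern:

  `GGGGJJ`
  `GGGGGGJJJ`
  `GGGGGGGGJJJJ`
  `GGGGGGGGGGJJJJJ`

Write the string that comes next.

The n-th term is 2n G's then n J's, where the shown terms are n = 2, 3, 4, 5.
At n = 6 the blocks have lengths 12, 6.

GGGGGGGGGGGGJJJJJJ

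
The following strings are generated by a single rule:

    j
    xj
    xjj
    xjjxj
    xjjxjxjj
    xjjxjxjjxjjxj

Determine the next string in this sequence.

xjjxjxjjxjjxjxjjxjxjj

From term 3 onward, concatenate the last term with the second-to-last: xj·j = xjj, xjj·xj = xjjxj, …
The next term joins xjjxjxjjxjjxj and xjjxjxjj.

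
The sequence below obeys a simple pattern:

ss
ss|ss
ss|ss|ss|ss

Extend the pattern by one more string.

Every step duplicates the string with '|' between the halves.
Doubling ss|ss|ss|ss with '|' between the halves:

ss|ss|ss|ss|ss|ss|ss|ss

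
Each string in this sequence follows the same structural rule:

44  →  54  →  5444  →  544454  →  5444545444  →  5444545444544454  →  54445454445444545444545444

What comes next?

544454544454445454445454445444545444544454

From term 3 onward, concatenate the last term with the second-to-last: 54·44 = 5444, 5444·54 = 544454, …
The next term joins 54445454445444545444545444 and 5444545444544454.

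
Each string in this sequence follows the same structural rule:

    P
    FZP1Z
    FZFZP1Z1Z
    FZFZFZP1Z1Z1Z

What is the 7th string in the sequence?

s(k+1) = FZ·s(k)·1Z, so each term gains FZ as a prefix and 1Z as a suffix.
From FZFZFZP1Z1Z1Z, 3 further steps: FZFZFZP1Z1Z1Z → FZFZFZFZP1Z1Z1Z1Z → FZFZFZFZFZP1Z1Z1Z1Z1Z → (answer).

FZFZFZFZFZFZP1Z1Z1Z1Z1Z1Z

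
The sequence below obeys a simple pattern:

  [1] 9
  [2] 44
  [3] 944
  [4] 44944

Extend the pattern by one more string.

94444944

From term 3 onward, concatenate the second-to-last term with the last: 9·44 = 944, 44·944 = 44944, …
So term 5 is 944·44944.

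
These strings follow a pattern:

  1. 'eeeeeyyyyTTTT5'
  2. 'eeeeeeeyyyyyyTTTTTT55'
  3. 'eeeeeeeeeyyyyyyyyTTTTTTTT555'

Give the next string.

eeeeeeeeeeeyyyyyyyyyyTTTTTTTTTT5555

Each string has the form e^{2n-1} y^{2n-2} T^{2n-2} 5^{n-2}, where the shown terms are n = 3, 4, 5.
For the next term, n = 6, so the run lengths are 11, 10, 10, 4.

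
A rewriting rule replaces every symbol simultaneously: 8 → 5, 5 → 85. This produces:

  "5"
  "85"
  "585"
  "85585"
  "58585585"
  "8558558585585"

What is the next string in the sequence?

Rewriting the 13 symbols of 8558558585585 one by one yields 5 85 85 5 85 85 5 85 5 85 85 5 85; concatenated:

585855858558558585585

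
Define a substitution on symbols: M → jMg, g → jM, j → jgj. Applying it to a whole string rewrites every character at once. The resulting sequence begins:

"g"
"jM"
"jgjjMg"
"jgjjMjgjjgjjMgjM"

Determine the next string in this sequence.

Rewriting the 16 symbols of jgjjMjgjjgjjMgjM one by one yields jgj jM jgj jgj jMg jgj jM jgj jgj jM jgj jgj jMg jM jgj jMg; concatenated:

jgjjMjgjjgjjMgjgjjMjgjjgjjMjgjjgjjMgjMjgjjMg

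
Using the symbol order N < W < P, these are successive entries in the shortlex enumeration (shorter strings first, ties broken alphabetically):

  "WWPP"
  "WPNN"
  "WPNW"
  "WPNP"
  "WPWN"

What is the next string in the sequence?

Treat WPWN as a base-3 numeral over the given alphabet and add one, carrying through any trailing P's.

WPWW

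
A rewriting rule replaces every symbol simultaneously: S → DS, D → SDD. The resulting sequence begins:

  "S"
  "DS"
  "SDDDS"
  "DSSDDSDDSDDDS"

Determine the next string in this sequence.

SDDDSDSSDDSDDDSSDDSDDDSSDDSDDSDDDS

Replace each of the 13 characters of DSSDDSDDSDDDS in place — SDD DS DS SDD SDD DS SDD SDD DS SDD SDD SDD DS — and concatenate.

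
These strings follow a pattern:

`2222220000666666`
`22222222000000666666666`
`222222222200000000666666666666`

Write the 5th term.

22222222222222000000000000666666666666666666

Each string has the form 2^{2n+2} 0^{2n} 6^{3n}, where the shown terms are n = 2, 3, 4.
For term 5, n = 6, so the run lengths are 14, 12, 18.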